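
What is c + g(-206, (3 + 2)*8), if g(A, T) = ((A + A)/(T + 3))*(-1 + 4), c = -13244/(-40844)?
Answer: -12478423/439073 ≈ -28.420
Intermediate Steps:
c = 3311/10211 (c = -13244*(-1/40844) = 3311/10211 ≈ 0.32426)
g(A, T) = 6*A/(3 + T) (g(A, T) = ((2*A)/(3 + T))*3 = (2*A/(3 + T))*3 = 6*A/(3 + T))
c + g(-206, (3 + 2)*8) = 3311/10211 + 6*(-206)/(3 + (3 + 2)*8) = 3311/10211 + 6*(-206)/(3 + 5*8) = 3311/10211 + 6*(-206)/(3 + 40) = 3311/10211 + 6*(-206)/43 = 3311/10211 + 6*(-206)*(1/43) = 3311/10211 - 1236/43 = -12478423/439073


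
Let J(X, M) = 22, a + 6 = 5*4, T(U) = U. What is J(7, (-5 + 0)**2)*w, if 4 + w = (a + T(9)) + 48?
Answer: 1474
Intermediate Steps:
a = 14 (a = -6 + 5*4 = -6 + 20 = 14)
w = 67 (w = -4 + ((14 + 9) + 48) = -4 + (23 + 48) = -4 + 71 = 67)
J(7, (-5 + 0)**2)*w = 22*67 = 1474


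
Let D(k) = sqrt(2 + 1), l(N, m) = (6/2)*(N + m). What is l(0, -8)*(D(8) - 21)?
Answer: 504 - 24*sqrt(3) ≈ 462.43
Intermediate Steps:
l(N, m) = 3*N + 3*m (l(N, m) = (6*(1/2))*(N + m) = 3*(N + m) = 3*N + 3*m)
D(k) = sqrt(3)
l(0, -8)*(D(8) - 21) = (3*0 + 3*(-8))*(sqrt(3) - 21) = (0 - 24)*(-21 + sqrt(3)) = -24*(-21 + sqrt(3)) = 504 - 24*sqrt(3)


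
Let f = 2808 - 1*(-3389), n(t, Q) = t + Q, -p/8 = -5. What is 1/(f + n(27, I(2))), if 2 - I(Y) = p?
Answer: 1/6186 ≈ 0.00016166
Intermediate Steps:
p = 40 (p = -8*(-5) = 40)
I(Y) = -38 (I(Y) = 2 - 1*40 = 2 - 40 = -38)
n(t, Q) = Q + t
f = 6197 (f = 2808 + 3389 = 6197)
1/(f + n(27, I(2))) = 1/(6197 + (-38 + 27)) = 1/(6197 - 11) = 1/6186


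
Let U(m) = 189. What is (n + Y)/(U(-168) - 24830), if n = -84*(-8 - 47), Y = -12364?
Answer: 7744/24641 ≈ 0.31427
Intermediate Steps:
n = 4620 (n = -84*(-55) = 4620)
(n + Y)/(U(-168) - 24830) = (4620 - 12364)/(189 - 24830) = -7744/(-24641) = -7744*(-1/24641) = 7744/24641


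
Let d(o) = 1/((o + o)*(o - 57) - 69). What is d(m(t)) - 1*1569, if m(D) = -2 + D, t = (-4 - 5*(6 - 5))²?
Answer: -5345582/3407 ≈ -1569.0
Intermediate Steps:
t = 81 (t = (-4 - 5*1)² = (-4 - 5)² = (-9)² = 81)
d(o) = 1/(-69 + 2*o*(-57 + o)) (d(o) = 1/((2*o)*(-57 + o) - 69) = 1/(2*o*(-57 + o) - 69) = 1/(-69 + 2*o*(-57 + o)))
d(m(t)) - 1*1569 = 1/(-69 - 114*(-2 + 81) + 2*(-2 + 81)²) - 1*1569 = 1/(-69 - 114*79 + 2*79²) - 1569 = 1/(-69 - 9006 + 2*6241) - 1569 = 1/(-69 - 9006 + 12482) - 1569 = 1/3407 - 1569 = -5345582/3407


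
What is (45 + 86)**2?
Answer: 17161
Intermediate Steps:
(45 + 86)**2 = 131**2 = 17161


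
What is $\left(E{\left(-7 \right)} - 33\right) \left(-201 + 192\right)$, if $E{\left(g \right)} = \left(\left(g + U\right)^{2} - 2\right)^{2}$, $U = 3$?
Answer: $-1467$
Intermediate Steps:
$E{\left(g \right)} = \left(-2 + \left(3 + g\right)^{2}\right)^{2}$ ($E{\left(g \right)} = \left(\left(g + 3\right)^{2} - 2\right)^{2} = \left(\left(3 + g\right)^{2} - 2\right)^{2} = \left(-2 + \left(3 + g\right)^{2}\right)^{2}$)
$\left(E{\left(-7 \right)} - 33\right) \left(-201 + 192\right) = \left(\left(-2 + \left(3 - 7\right)^{2}\right)^{2} - 33\right) \left(-201 + 192\right) = \left(\left(-2 + \left(-4\right)^{2}\right)^{2} - 33\right) \left(-9\right) = \left(\left(-2 + 16\right)^{2} - 33\right) \left(-9\right) = \left(14^{2} - 33\right) \left(-9\right) = \left(196 - 33\right) \left(-9\right) = 163 \left(-9\right) = -1467$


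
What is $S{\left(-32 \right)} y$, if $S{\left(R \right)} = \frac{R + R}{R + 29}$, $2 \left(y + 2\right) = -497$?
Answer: $-5344$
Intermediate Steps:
$y = - \frac{501}{2}$ ($y = -2 + \frac{1}{2} \left(-497\right) = -2 - \frac{497}{2} = - \frac{501}{2} \approx -250.5$)
$S{\left(R \right)} = \frac{2 R}{29 + R}$
$S{\left(-32 \right)} y = 2 \left(-32\right) \frac{1}{29 - 32} \left(- \frac{501}{2}\right) = 2 \left(-32\right) \frac{1}{-3} \left(- \frac{501}{2}\right) = 2 \left(-32\right) \left(- \frac{1}{3}\right) \left(- \frac{501}{2}\right) = \frac{64}{3} \left(- \frac{501}{2}\right) = -5344$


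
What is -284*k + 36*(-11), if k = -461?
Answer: 130528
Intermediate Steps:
-284*k + 36*(-11) = -284*(-461) + 36*(-11) = 130924 - 396 = 130528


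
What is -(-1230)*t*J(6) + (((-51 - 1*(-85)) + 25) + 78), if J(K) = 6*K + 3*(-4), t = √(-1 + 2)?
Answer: 29657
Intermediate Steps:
t = 1 (t = √1 = 1)
J(K) = -12 + 6*K (J(K) = 6*K - 12 = -12 + 6*K)
-(-1230)*t*J(6) + (((-51 - 1*(-85)) + 25) + 78) = -(-1230)*1*(-12 + 6*6) + (((-51 - 1*(-85)) + 25) + 78) = -(-1230)*1*(-12 + 36) + (((-51 + 85) + 25) + 78) = -(-1230)*1*24 + ((34 + 25) + 78) = -(-1230)*24 + (59 + 78) = -246*(-120) + 137 = 29520 + 137 = 29657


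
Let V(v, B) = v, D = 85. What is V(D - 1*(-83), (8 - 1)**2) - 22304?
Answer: -22136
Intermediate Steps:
V(D - 1*(-83), (8 - 1)**2) - 22304 = (85 - 1*(-83)) - 22304 = (85 + 83) - 22304 = 168 - 22304 = -22136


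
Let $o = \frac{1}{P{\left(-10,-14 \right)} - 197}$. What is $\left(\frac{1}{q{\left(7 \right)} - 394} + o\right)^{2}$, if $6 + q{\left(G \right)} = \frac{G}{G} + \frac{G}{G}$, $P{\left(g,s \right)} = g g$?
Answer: $\frac{245025}{1490423236} \approx 0.0001644$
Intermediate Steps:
$P{\left(g,s \right)} = g^{2}$
$o = - \frac{1}{97}$ ($o = \frac{1}{\left(-10\right)^{2} - 197} = \frac{1}{100 - 197} = \frac{1}{-97} = - \frac{1}{97} \approx -0.010309$)
$q{\left(G \right)} = -4$ ($q{\left(G \right)} = -6 + \left(\frac{G}{G} + \frac{G}{G}\right) = -6 + \left(1 + 1\right) = -6 + 2 = -4$)
$\left(\frac{1}{q{\left(7 \right)} - 394} + o\right)^{2} = \left(\frac{1}{-4 - 394} - \frac{1}{97}\right)^{2} = \left(\frac{1}{-398} - \frac{1}{97}\right)^{2} = \left(- \frac{1}{398} - \frac{1}{97}\right)^{2} = \left(- \frac{495}{38606}\right)^{2} = \frac{245025}{1490423236}$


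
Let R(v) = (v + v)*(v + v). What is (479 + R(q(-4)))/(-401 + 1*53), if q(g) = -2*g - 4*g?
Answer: -2783/348 ≈ -7.9971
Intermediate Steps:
q(g) = -6*g (q(g) = -2*g - 4*g = -6*g)
R(v) = 4*v² (R(v) = (2*v)*(2*v) = 4*v²)
(479 + R(q(-4)))/(-401 + 1*53) = (479 + 4*(-6*(-4))²)/(-401 + 1*53) = (479 + 4*24²)/(-401 + 53) = (479 + 4*576)/(-348) = (479 + 2304)*(-1/348) = 2783*(-1/348) = -2783/348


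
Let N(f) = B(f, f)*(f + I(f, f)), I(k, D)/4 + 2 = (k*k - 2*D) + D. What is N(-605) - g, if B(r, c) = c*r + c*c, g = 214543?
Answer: 1073117004807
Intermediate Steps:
B(r, c) = c² + c*r (B(r, c) = c*r + c² = c² + c*r)
I(k, D) = -8 - 4*D + 4*k² (I(k, D) = -8 + 4*((k*k - 2*D) + D) = -8 + 4*((k² - 2*D) + D) = -8 + 4*(k² - D) = -8 + (-4*D + 4*k²) = -8 - 4*D + 4*k²)
N(f) = 2*f²*(-8 - 3*f + 4*f²) (N(f) = (f*(f + f))*(f + (-8 - 4*f + 4*f²)) = (f*(2*f))*(-8 - 3*f + 4*f²) = (2*f²)*(-8 - 3*f + 4*f²) = 2*f²*(-8 - 3*f + 4*f²))
N(-605) - g = (-605)²*(-16 - 6*(-605) + 8*(-605)²) - 1*214543 = 366025*(-16 + 3630 + 8*366025) - 214543 = 366025*(-16 + 3630 + 2928200) - 214543 = 366025*2931814 - 214543 = 1073117219350 - 214543 = 1073117004807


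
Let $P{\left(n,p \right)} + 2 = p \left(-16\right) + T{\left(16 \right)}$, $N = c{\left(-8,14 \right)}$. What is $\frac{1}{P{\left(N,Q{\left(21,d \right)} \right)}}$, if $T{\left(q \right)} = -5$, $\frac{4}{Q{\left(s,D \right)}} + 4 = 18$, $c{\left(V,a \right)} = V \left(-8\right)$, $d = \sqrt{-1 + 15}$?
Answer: $- \frac{7}{81} \approx -0.08642$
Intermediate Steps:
$d = \sqrt{14} \approx 3.7417$
$c{\left(V,a \right)} = - 8 V$
$Q{\left(s,D \right)} = \frac{2}{7}$ ($Q{\left(s,D \right)} = \frac{4}{-4 + 18} = \frac{4}{14} = 4 \cdot \frac{1}{14} = \frac{2}{7}$)
$N = 64$ ($N = \left(-8\right) \left(-8\right) = 64$)
$P{\left(n,p \right)} = -7 - 16 p$ ($P{\left(n,p \right)} = -2 + \left(p \left(-16\right) - 5\right) = -2 - \left(5 + 16 p\right) = -7 - 16 p$)
$\frac{1}{P{\left(N,Q{\left(21,d \right)} \right)}} = \frac{1}{-7 - \frac{32}{7}} = \frac{1}{- \frac{81}{7}} = - \frac{7}{81}$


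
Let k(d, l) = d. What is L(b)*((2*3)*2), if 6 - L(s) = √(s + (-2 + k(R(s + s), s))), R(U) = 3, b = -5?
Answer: 72 - 24*I ≈ 72.0 - 24.0*I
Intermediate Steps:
L(s) = 6 - √(1 + s) (L(s) = 6 - √(s + (-2 + 3)) = 6 - √(s + 1) = 6 - √(1 + s))
L(b)*((2*3)*2) = (6 - √(1 - 5))*((2*3)*2) = (6 - √(-4))*(6*2) = (6 - 2*I)*12 = 72 - 24*I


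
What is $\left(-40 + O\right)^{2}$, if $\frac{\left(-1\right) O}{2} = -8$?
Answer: $576$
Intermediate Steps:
$O = 16$ ($O = \left(-2\right) \left(-8\right) = 16$)
$\left(-40 + O\right)^{2} = \left(-40 + 16\right)^{2} = \left(-24\right)^{2} = 576$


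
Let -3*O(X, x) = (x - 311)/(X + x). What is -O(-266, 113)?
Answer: 22/51 ≈ 0.43137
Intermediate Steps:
O(X, x) = -(-311 + x)/(3*(X + x)) (O(X, x) = -(x - 311)/(3*(X + x)) = -(-311 + x)/(3*(X + x)))
-O(-266, 113) = -(311 - 1*113)/(3*(-266 + 113)) = -(311 - 113)/(3*(-153)) = -(-1)*198/(3*153) = -1*(-22/51) = 22/51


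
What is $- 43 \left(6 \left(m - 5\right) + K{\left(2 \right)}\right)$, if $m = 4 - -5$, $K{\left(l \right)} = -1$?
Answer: $-989$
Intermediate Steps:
$m = 9$ ($m = 4 + 5 = 9$)
$- 43 \left(6 \left(m - 5\right) + K{\left(2 \right)}\right) = - 43 \left(6 \left(9 - 5\right) - 1\right) = - 43 \left(6 \cdot 4 - 1\right) = - 43 \left(24 - 1\right) = \left(-43\right) 23 = -989$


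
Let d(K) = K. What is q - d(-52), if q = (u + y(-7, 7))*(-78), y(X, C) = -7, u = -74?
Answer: 6370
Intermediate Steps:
q = 6318 (q = (-74 - 7)*(-78) = -81*(-78) = 6318)
q - d(-52) = 6318 - 1*(-52) = 6318 + 52 = 6370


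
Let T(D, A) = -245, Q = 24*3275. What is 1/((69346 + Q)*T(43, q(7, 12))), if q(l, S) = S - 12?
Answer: -1/36246770 ≈ -2.7589e-8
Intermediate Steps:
q(l, S) = -12 + S
Q = 78600
1/((69346 + Q)*T(43, q(7, 12))) = 1/((69346 + 78600)*(-245)) = -1/245/147946 = (1/147946)*(-1/245) = -1/36246770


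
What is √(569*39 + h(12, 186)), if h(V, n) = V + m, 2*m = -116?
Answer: √22145 ≈ 148.81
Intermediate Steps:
m = -58 (m = (½)*(-116) = -58)
h(V, n) = -58 + V (h(V, n) = V - 58 = -58 + V)
√(569*39 + h(12, 186)) = √(569*39 + (-58 + 12)) = √(22191 - 46) = √22145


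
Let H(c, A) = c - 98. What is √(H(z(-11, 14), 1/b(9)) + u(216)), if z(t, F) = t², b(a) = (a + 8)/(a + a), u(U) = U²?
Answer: √46679 ≈ 216.05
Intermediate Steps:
b(a) = (8 + a)/(2*a) (b(a) = (8 + a)/((2*a)) = (8 + a)*(1/(2*a)) = (8 + a)/(2*a))
H(c, A) = -98 + c
√(H(z(-11, 14), 1/b(9)) + u(216)) = √((-98 + (-11)²) + 216²) = √((-98 + 121) + 46656) = √(23 + 46656) = √46679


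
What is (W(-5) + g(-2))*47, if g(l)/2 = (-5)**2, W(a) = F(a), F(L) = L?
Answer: 2115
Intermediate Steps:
W(a) = a
g(l) = 50 (g(l) = 2*(-5)**2 = 2*25 = 50)
(W(-5) + g(-2))*47 = (-5 + 50)*47 = 45*47 = 2115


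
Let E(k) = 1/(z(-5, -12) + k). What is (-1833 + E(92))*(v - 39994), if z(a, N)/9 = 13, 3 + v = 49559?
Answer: -3663163952/209 ≈ -1.7527e+7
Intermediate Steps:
v = 49556 (v = -3 + 49559 = 49556)
z(a, N) = 117 (z(a, N) = 9*13 = 117)
E(k) = 1/(117 + k)
(-1833 + E(92))*(v - 39994) = (-1833 + 1/(117 + 92))*(49556 - 39994) = (-1833 + 1/209)*9562 = -383096/209*9562 = -3663163952/209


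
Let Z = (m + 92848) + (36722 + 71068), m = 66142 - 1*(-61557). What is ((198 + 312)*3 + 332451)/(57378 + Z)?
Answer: 333981/385715 ≈ 0.86588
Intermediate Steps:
m = 127699 (m = 66142 + 61557 = 127699)
Z = 328337 (Z = (127699 + 92848) + (36722 + 71068) = 220547 + 107790 = 328337)
((198 + 312)*3 + 332451)/(57378 + Z) = ((198 + 312)*3 + 332451)/(57378 + 328337) = (510*3 + 332451)/385715 = (1530 + 332451)*(1/385715) = 333981*(1/385715) = 333981/385715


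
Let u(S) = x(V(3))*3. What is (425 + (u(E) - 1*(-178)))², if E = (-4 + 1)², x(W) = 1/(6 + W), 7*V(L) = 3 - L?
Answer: 1456849/4 ≈ 3.6421e+5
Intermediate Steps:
V(L) = 3/7 - L/7 (V(L) = (3 - L)/7 = 3/7 - L/7)
E = 9 (E = (-3)² = 9)
u(S) = ½ (u(S) = 3/(6 + (3/7 - ⅐*3)) = 3/(6 + (3/7 - 3/7)) = 3/(6 + 0) = 3/6 = (⅙)*3 = ½)
(425 + (u(E) - 1*(-178)))² = (425 + (½ - 1*(-178)))² = (425 + (½ + 178))² = (425 + 357/2)² = (1207/2)² = 1456849/4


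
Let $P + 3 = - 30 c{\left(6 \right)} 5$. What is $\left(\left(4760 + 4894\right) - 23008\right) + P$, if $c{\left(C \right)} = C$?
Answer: $-14257$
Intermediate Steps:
$P = -903$ ($P = -3 + \left(-30\right) 6 \cdot 5 = -3 - 900 = -903$)
$\left(\left(4760 + 4894\right) - 23008\right) + P = \left(\left(4760 + 4894\right) - 23008\right) - 903 = \left(9654 - 23008\right) - 903 = -13354 - 903 = -14257$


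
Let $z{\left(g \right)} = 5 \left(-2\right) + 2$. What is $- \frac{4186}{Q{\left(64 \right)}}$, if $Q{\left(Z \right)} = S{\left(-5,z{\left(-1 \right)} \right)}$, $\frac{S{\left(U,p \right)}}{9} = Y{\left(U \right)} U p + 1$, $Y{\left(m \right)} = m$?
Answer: $\frac{4186}{1791} \approx 2.3372$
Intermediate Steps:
$z{\left(g \right)} = -8$ ($z{\left(g \right)} = -10 + 2 = -8$)
$S{\left(U,p \right)} = 9 + 9 p U^{2}$ ($S{\left(U,p \right)} = 9 \left(U U p + 1\right) = 9 \left(U^{2} p + 1\right) = 9 \left(p U^{2} + 1\right) = 9 \left(1 + p U^{2}\right) = 9 + 9 p U^{2}$)
$Q{\left(Z \right)} = -1791$ ($Q{\left(Z \right)} = 9 + 9 \left(-8\right) \left(-5\right)^{2} = 9 + 9 \left(-8\right) 25 = 9 - 1800 = -1791$)
$- \frac{4186}{Q{\left(64 \right)}} = - \frac{4186}{-1791} = \left(-4186\right) \left(- \frac{1}{1791}\right) = \frac{4186}{1791}$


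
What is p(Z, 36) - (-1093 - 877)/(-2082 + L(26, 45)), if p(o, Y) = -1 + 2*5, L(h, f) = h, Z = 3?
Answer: 8267/1028 ≈ 8.0418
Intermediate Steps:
p(o, Y) = 9 (p(o, Y) = -1 + 10 = 9)
p(Z, 36) - (-1093 - 877)/(-2082 + L(26, 45)) = 9 - (-1093 - 877)/(-2082 + 26) = 9 - (-1970)/(-2056) = 9 - (-1970)*(-1)/2056 = 9 - 1*985/1028 = 9 - 985/1028 = 8267/1028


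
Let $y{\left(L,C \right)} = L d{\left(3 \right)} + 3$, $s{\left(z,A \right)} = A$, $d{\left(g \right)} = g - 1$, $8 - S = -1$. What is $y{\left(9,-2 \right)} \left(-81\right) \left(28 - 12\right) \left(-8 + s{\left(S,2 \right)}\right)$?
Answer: $163296$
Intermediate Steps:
$S = 9$ ($S = 8 - -1 = 8 + 1 = 9$)
$d{\left(g \right)} = -1 + g$ ($d{\left(g \right)} = g - 1 = -1 + g$)
$y{\left(L,C \right)} = 3 + 2 L$ ($y{\left(L,C \right)} = L \left(-1 + 3\right) + 3 = L 2 + 3 = 2 L + 3 = 3 + 2 L$)
$y{\left(9,-2 \right)} \left(-81\right) \left(28 - 12\right) \left(-8 + s{\left(S,2 \right)}\right) = \left(3 + 2 \cdot 9\right) \left(-81\right) \left(28 - 12\right) \left(-8 + 2\right) = \left(3 + 18\right) \left(-81\right) 16 \left(-6\right) = 21 \left(-81\right) \left(-96\right) = \left(-1701\right) \left(-96\right) = 163296$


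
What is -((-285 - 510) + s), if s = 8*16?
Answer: 667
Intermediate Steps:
s = 128
-((-285 - 510) + s) = -((-285 - 510) + 128) = -(-795 + 128) = -1*(-667) = 667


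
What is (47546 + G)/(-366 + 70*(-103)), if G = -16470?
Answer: -7769/1894 ≈ -4.1019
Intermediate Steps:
(47546 + G)/(-366 + 70*(-103)) = (47546 - 16470)/(-366 + 70*(-103)) = 31076/(-366 - 7210) = 31076/(-7576) = 31076*(-1/7576) = -7769/1894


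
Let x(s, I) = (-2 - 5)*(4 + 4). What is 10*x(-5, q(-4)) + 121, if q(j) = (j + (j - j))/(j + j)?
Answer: -439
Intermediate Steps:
q(j) = 1/2 (q(j) = (j + 0)/((2*j)) = j*(1/(2*j)) = 1/2)
x(s, I) = -56 (x(s, I) = -7*8 = -56)
10*x(-5, q(-4)) + 121 = 10*(-56) + 121 = -560 + 121 = -439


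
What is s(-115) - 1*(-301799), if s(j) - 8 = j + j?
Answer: 301577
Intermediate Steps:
s(j) = 8 + 2*j (s(j) = 8 + (j + j) = 8 + 2*j)
s(-115) - 1*(-301799) = (8 + 2*(-115)) - 1*(-301799) = (8 - 230) + 301799 = -222 + 301799 = 301577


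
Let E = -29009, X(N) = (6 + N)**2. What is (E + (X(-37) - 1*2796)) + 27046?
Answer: -3798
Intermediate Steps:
(E + (X(-37) - 1*2796)) + 27046 = (-29009 + ((6 - 37)**2 - 1*2796)) + 27046 = (-29009 + ((-31)**2 - 2796)) + 27046 = (-29009 + (961 - 2796)) + 27046 = (-29009 - 1835) + 27046 = -30844 + 27046 = -3798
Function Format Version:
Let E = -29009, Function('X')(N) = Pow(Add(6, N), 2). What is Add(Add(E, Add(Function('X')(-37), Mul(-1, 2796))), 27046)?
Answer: -3798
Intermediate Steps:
Add(Add(E, Add(Function('X')(-37), Mul(-1, 2796))), 27046) = Add(Add(-29009, Add(Pow(Add(6, -37), 2), Mul(-1, 2796))), 27046) = Add(Add(-29009, Add(Pow(-31, 2), -2796)), 27046) = Add(Add(-29009, Add(961, -2796)), 27046) = Add(Add(-29009, -1835), 27046) = Add(-30844, 27046) = -3798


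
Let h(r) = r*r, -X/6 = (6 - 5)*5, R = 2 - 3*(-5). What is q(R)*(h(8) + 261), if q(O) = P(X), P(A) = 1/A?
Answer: -65/6 ≈ -10.833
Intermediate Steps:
R = 17 (R = 2 + 15 = 17)
X = -30 (X = -6*(6 - 5)*5 = -6*5 = -30)
q(O) = -1/30 (q(O) = 1/(-30) = -1/30)
h(r) = r**2
q(R)*(h(8) + 261) = -(8**2 + 261)/30 = -(64 + 261)/30 = -1/30*325 = -65/6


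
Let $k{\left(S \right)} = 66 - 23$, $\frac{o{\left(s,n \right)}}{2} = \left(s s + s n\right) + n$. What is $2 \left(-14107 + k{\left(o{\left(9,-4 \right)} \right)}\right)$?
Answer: $-28128$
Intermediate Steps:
$o{\left(s,n \right)} = 2 n + 2 s^{2} + 2 n s$ ($o{\left(s,n \right)} = 2 \left(\left(s s + s n\right) + n\right) = 2 \left(\left(s^{2} + n s\right) + n\right) = 2 \left(n + s^{2} + n s\right) = 2 n + 2 s^{2} + 2 n s$)
$k{\left(S \right)} = 43$
$2 \left(-14107 + k{\left(o{\left(9,-4 \right)} \right)}\right) = 2 \left(-14107 + 43\right) = 2 \left(-14064\right) = -28128$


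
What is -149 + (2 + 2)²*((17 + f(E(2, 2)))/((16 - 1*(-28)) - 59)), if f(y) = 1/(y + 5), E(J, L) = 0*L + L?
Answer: -1171/7 ≈ -167.29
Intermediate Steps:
E(J, L) = L (E(J, L) = 0 + L = L)
f(y) = 1/(5 + y)
-149 + (2 + 2)²*((17 + f(E(2, 2)))/((16 - 1*(-28)) - 59)) = -149 + (2 + 2)²*((17 + 1/(5 + 2))/((16 - 1*(-28)) - 59)) = -149 + 4²*((17 + 1/7)/((16 + 28) - 59)) = -149 + 16*((17 + ⅐)/(44 - 59)) = -149 + 16*((120/7)/(-15)) = -149 + 16*((120/7)*(-1/15)) = -149 + 16*(-8/7) = -149 - 128/7 = -1171/7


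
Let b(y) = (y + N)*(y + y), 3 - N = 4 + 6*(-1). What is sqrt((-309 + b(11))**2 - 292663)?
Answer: I*sqrt(290814) ≈ 539.27*I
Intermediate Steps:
N = 5 (N = 3 - (4 + 6*(-1)) = 3 - (4 - 6) = 3 - 1*(-2) = 3 + 2 = 5)
b(y) = 2*y*(5 + y) (b(y) = (y + 5)*(y + y) = (5 + y)*(2*y) = 2*y*(5 + y))
sqrt((-309 + b(11))**2 - 292663) = sqrt((-309 + 2*11*(5 + 11))**2 - 292663) = sqrt((-309 + 2*11*16)**2 - 292663) = sqrt((-309 + 352)**2 - 292663) = sqrt(43**2 - 292663) = sqrt(1849 - 292663) = sqrt(-290814) = I*sqrt(290814)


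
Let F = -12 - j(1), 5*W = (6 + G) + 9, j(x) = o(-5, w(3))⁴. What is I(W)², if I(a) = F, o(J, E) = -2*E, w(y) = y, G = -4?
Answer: 1710864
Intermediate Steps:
j(x) = 1296 (j(x) = (-2*3)⁴ = (-6)⁴ = 1296)
W = 11/5 (W = ((6 - 4) + 9)/5 = (2 + 9)/5 = (⅕)*11 = 11/5 ≈ 2.2000)
F = -1308 (F = -12 - 1*1296 = -12 - 1296 = -1308)
I(a) = -1308
I(W)² = (-1308)² = 1710864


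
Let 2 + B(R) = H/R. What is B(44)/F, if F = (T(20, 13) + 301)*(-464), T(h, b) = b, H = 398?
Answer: -155/3205312 ≈ -4.8357e-5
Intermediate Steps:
B(R) = -2 + 398/R
F = -145696 (F = (13 + 301)*(-464) = 314*(-464) = -145696)
B(44)/F = (-2 + 398/44)/(-145696) = (-2 + 398*(1/44))*(-1/145696) = (-2 + 199/22)*(-1/145696) = (155/22)*(-1/145696) = -155/3205312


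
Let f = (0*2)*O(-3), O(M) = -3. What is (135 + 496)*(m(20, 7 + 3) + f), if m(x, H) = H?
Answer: 6310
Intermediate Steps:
f = 0 (f = (0*2)*(-3) = 0*(-3) = 0)
(135 + 496)*(m(20, 7 + 3) + f) = (135 + 496)*((7 + 3) + 0) = 631*(10 + 0) = 631*10 = 6310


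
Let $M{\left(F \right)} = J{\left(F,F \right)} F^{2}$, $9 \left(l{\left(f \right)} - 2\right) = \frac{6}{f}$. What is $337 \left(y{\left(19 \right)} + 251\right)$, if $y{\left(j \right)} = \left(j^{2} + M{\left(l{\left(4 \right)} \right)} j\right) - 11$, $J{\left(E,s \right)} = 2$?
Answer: $\frac{4727773}{18} \approx 2.6265 \cdot 10^{5}$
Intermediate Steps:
$l{\left(f \right)} = 2 + \frac{2}{3 f}$ ($l{\left(f \right)} = 2 + \frac{6 \frac{1}{f}}{9} = 2 + \frac{2}{3 f}$)
$M{\left(F \right)} = 2 F^{2}$
$y{\left(j \right)} = -11 + j^{2} + \frac{169 j}{18}$ ($y{\left(j \right)} = \left(j^{2} + 2 \left(2 + \frac{2}{3 \cdot 4}\right)^{2} j\right) - 11 = \left(j^{2} + 2 \left(2 + \frac{2}{3} \cdot \frac{1}{4}\right)^{2} j\right) - 11 = \left(j^{2} + 2 \left(2 + \frac{1}{6}\right)^{2} j\right) - 11 = \left(j^{2} + 2 \left(\frac{13}{6}\right)^{2} j\right) - 11 = \left(j^{2} + 2 \cdot \frac{169}{36} j\right) - 11 = \left(j^{2} + \frac{169 j}{18}\right) - 11 = -11 + j^{2} + \frac{169 j}{18}$)
$337 \left(y{\left(19 \right)} + 251\right) = 337 \left(\left(-11 + 19^{2} + \frac{169}{18} \cdot 19\right) + 251\right) = 337 \left(\left(-11 + 361 + \frac{3211}{18}\right) + 251\right) = 337 \left(\frac{9511}{18} + 251\right) = 337 \cdot \frac{14029}{18} = \frac{4727773}{18}$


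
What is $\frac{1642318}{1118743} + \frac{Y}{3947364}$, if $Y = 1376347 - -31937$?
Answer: $\frac{223842633799}{122669051207} \approx 1.8248$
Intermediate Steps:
$Y = 1408284$ ($Y = 1376347 + 31937 = 1408284$)
$\frac{1642318}{1118743} + \frac{Y}{3947364} = \frac{1642318}{1118743} + \frac{1408284}{3947364} = 1642318 \cdot \frac{1}{1118743} + 1408284 \cdot \frac{1}{3947364} = \frac{1642318}{1118743} + \frac{39119}{109649} = \frac{223842633799}{122669051207}$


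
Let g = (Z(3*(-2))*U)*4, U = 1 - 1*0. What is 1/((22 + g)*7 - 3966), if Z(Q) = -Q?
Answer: -1/3644 ≈ -0.00027442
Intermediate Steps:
U = 1 (U = 1 + 0 = 1)
g = 24 (g = (-3*(-2)*1)*4 = (-1*(-6)*1)*4 = (6*1)*4 = 6*4 = 24)
1/((22 + g)*7 - 3966) = 1/((22 + 24)*7 - 3966) = 1/(46*7 - 3966) = 1/(322 - 3966) = 1/(-3644) = -1/3644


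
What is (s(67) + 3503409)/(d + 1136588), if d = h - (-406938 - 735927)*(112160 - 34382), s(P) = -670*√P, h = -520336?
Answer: 3503409/88890370222 - 335*√67/44445185111 ≈ 3.9351e-5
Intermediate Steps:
d = 88889233634 (d = -520336 - (-406938 - 735927)*(112160 - 34382) = -520336 - (-1142865)*77778 = -520336 - 1*(-88889753970) = -520336 + 88889753970 = 88889233634)
(s(67) + 3503409)/(d + 1136588) = (-670*√67 + 3503409)/(88889233634 + 1136588) = (3503409 - 670*√67)/88890370222 = (3503409 - 670*√67)*(1/88890370222) = 3503409/88890370222 - 335*√67/44445185111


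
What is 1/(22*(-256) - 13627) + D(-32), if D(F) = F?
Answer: -616289/19259 ≈ -32.000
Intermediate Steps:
1/(22*(-256) - 13627) + D(-32) = 1/(22*(-256) - 13627) - 32 = 1/(-5632 - 13627) - 32 = 1/(-19259) - 32 = -1/19259 - 32 = -616289/19259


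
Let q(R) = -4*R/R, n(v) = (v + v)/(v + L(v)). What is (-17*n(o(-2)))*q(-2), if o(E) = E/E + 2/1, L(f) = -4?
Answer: -408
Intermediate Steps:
o(E) = 3 (o(E) = 1 + 2*1 = 1 + 2 = 3)
n(v) = 2*v/(-4 + v) (n(v) = (v + v)/(v - 4) = (2*v)/(-4 + v) = 2*v/(-4 + v))
q(R) = -4 (q(R) = -4*1 = -4)
(-17*n(o(-2)))*q(-2) = -34*3/(-4 + 3)*(-4) = -34*3/(-1)*(-4) = -34*3*(-1)*(-4) = -17*(-6)*(-4) = 102*(-4) = -408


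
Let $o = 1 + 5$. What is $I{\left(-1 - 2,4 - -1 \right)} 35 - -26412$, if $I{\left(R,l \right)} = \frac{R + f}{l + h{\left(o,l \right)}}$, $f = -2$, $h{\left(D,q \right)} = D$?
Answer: $\frac{290357}{11} \approx 26396.0$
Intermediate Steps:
$o = 6$
$I{\left(R,l \right)} = \frac{-2 + R}{6 + l}$ ($I{\left(R,l \right)} = \frac{R - 2}{l + 6} = \frac{-2 + R}{6 + l}$)
$I{\left(-1 - 2,4 - -1 \right)} 35 - -26412 = \frac{-2 - 3}{6 + \left(4 - -1\right)} 35 - -26412 = \frac{-2 - 3}{6 + \left(4 + 1\right)} 35 + 26412 = \frac{1}{6 + 5} \left(-5\right) 35 + 26412 = \frac{1}{11} \left(-5\right) 35 + 26412 = \left(- \frac{5}{11}\right) 35 + 26412 = - \frac{175}{11} + 26412 = \frac{290357}{11}$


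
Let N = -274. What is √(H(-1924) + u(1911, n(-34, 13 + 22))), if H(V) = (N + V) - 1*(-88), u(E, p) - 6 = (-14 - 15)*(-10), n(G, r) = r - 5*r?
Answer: I*√1814 ≈ 42.591*I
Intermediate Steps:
n(G, r) = -4*r
u(E, p) = 296 (u(E, p) = 6 + (-14 - 15)*(-10) = 6 - 29*(-10) = 6 + 290 = 296)
H(V) = -186 + V (H(V) = (-274 + V) - 1*(-88) = (-274 + V) + 88 = -186 + V)
√(H(-1924) + u(1911, n(-34, 13 + 22))) = √((-186 - 1924) + 296) = √(-2110 + 296) = √(-1814) = I*√1814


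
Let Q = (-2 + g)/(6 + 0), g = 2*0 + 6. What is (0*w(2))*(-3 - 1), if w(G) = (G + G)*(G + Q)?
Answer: 0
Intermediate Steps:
g = 6 (g = 0 + 6 = 6)
Q = 2/3 (Q = (-2 + 6)/(6 + 0) = 4/6 = 4*(1/6) = 2/3 ≈ 0.66667)
w(G) = 2*G*(2/3 + G) (w(G) = (G + G)*(G + 2/3) = (2*G)*(2/3 + G) = 2*G*(2/3 + G))
(0*w(2))*(-3 - 1) = (0*((2/3)*2*(2 + 3*2)))*(-3 - 1) = (0*((2/3)*2*(2 + 6)))*(-4) = (0*((2/3)*2*8))*(-4) = (0*(32/3))*(-4) = 0*(-4) = 0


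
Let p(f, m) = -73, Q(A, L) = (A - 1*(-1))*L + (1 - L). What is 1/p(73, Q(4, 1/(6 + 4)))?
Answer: -1/73 ≈ -0.013699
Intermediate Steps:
Q(A, L) = 1 - L + L*(1 + A) (Q(A, L) = (A + 1)*L + (1 - L) = (1 + A)*L + (1 - L) = L*(1 + A) + (1 - L) = 1 - L + L*(1 + A))
1/p(73, Q(4, 1/(6 + 4))) = 1/(-73) = -1/73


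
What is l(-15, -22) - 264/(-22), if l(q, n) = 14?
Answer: 26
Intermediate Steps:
l(-15, -22) - 264/(-22) = 14 - 264/(-22) = 14 - 264*(-1/22) = 14 + 12 = 26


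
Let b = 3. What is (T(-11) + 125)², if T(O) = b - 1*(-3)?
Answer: 17161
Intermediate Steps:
T(O) = 6 (T(O) = 3 - 1*(-3) = 3 + 3 = 6)
(T(-11) + 125)² = (6 + 125)² = 131² = 17161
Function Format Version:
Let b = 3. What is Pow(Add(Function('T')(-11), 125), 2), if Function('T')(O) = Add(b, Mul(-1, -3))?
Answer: 17161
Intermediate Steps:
Function('T')(O) = 6 (Function('T')(O) = Add(3, Mul(-1, -3)) = Add(3, 3) = 6)
Pow(Add(Function('T')(-11), 125), 2) = Pow(Add(6, 125), 2) = Pow(131, 2) = 17161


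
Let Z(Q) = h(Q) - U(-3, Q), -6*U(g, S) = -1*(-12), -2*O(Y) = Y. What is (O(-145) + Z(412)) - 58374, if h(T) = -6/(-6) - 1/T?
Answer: -24018983/412 ≈ -58299.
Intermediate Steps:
O(Y) = -Y/2
U(g, S) = -2 (U(g, S) = -(-1)*(-12)/6 = -1/6*12 = -2)
h(T) = 1 - 1/T (h(T) = -6*(-1/6) - 1/T = 1 - 1/T)
Z(Q) = 2 + (-1 + Q)/Q (Z(Q) = (-1 + Q)/Q - 1*(-2) = (-1 + Q)/Q + 2 = 2 + (-1 + Q)/Q)
(O(-145) + Z(412)) - 58374 = (-1/2*(-145) + (3 - 1/412)) - 58374 = (145/2 + (3 - 1*1/412)) - 58374 = (145/2 + (3 - 1/412)) - 58374 = (145/2 + 1235/412) - 58374 = 31105/412 - 58374 = -24018983/412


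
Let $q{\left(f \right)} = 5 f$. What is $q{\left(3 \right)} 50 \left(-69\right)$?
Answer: $-51750$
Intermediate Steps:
$q{\left(3 \right)} 50 \left(-69\right) = 5 \cdot 3 \cdot 50 \left(-69\right) = 15 \cdot 50 \left(-69\right) = 750 \left(-69\right) = -51750$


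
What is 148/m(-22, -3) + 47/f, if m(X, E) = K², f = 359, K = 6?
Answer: 13706/3231 ≈ 4.2420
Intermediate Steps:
m(X, E) = 36 (m(X, E) = 6² = 36)
148/m(-22, -3) + 47/f = 148/36 + 47/359 = 148*(1/36) + 47*(1/359) = 37/9 + 47/359 = 13706/3231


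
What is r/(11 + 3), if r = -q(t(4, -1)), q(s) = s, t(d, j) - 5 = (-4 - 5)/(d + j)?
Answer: -⅐ ≈ -0.14286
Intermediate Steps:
t(d, j) = 5 - 9/(d + j) (t(d, j) = 5 + (-4 - 5)/(d + j) = 5 - 9/(d + j))
r = -2 (r = -(-9 + 5*4 + 5*(-1))/(4 - 1) = -(-9 + 20 - 5)/3 = -6/3 = -1*2 = -2)
r/(11 + 3) = -2/(11 + 3) = -2/14 = -2*1/14 = -⅐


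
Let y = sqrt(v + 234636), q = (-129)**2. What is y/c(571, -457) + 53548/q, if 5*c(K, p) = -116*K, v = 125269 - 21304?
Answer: 53548/16641 - 5*sqrt(338601)/66236 ≈ 3.1739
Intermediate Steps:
q = 16641
v = 103965
y = sqrt(338601) (y = sqrt(103965 + 234636) = sqrt(338601) ≈ 581.89)
c(K, p) = -116*K/5 (c(K, p) = (-116*K)/5 = -116*K/5)
y/c(571, -457) + 53548/q = sqrt(338601)/((-116/5*571)) + 53548/16641 = sqrt(338601)/(-66236/5) + 53548*(1/16641) = sqrt(338601)*(-5/66236) + 53548/16641 = -5*sqrt(338601)/66236 + 53548/16641 = 53548/16641 - 5*sqrt(338601)/66236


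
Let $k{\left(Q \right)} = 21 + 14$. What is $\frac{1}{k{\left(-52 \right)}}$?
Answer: $\frac{1}{35} \approx 0.028571$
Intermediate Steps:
$k{\left(Q \right)} = 35$
$\frac{1}{k{\left(-52 \right)}} = \frac{1}{35}$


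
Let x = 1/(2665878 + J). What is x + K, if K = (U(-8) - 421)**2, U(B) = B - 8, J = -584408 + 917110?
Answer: 572635824021/2998580 ≈ 1.9097e+5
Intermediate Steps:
J = 332702
U(B) = -8 + B
K = 190969 (K = ((-8 - 8) - 421)**2 = (-16 - 421)**2 = (-437)**2 = 190969)
x = 1/2998580 (x = 1/(2665878 + 332702) = 1/2998580 ≈ 3.3349e-7)
x + K = 1/2998580 + 190969 = 572635824021/2998580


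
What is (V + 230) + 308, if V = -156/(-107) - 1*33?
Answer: 54191/107 ≈ 506.46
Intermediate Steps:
V = -3375/107 (V = -156*(-1/107) - 33 = 156/107 - 33 = -3375/107 ≈ -31.542)
(V + 230) + 308 = (-3375/107 + 230) + 308 = 21235/107 + 308 = 54191/107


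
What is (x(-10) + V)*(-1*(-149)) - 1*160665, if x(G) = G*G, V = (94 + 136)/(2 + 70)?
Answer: -5230405/36 ≈ -1.4529e+5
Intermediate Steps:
V = 115/36 (V = 230/72 = 230*(1/72) = 115/36 ≈ 3.1944)
x(G) = G**2
(x(-10) + V)*(-1*(-149)) - 1*160665 = ((-10)**2 + 115/36)*(-1*(-149)) - 1*160665 = (100 + 115/36)*149 - 160665 = (3715/36)*149 - 160665 = 553535/36 - 160665 = -5230405/36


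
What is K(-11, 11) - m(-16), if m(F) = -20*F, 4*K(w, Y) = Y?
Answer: -1269/4 ≈ -317.25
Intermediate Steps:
K(w, Y) = Y/4
K(-11, 11) - m(-16) = (¼)*11 - (-20)*(-16) = 11/4 - 1*320 = 11/4 - 320 = -1269/4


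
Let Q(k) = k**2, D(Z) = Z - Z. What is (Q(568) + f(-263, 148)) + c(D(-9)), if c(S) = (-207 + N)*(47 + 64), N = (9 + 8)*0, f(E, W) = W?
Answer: 299795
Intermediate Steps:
D(Z) = 0
N = 0 (N = 17*0 = 0)
c(S) = -22977 (c(S) = (-207 + 0)*(47 + 64) = -207*111 = -22977)
(Q(568) + f(-263, 148)) + c(D(-9)) = (568**2 + 148) - 22977 = (322624 + 148) - 22977 = 322772 - 22977 = 299795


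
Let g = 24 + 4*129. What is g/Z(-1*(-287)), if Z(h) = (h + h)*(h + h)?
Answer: 135/82369 ≈ 0.0016390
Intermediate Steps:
Z(h) = 4*h² (Z(h) = (2*h)*(2*h) = 4*h²)
g = 540 (g = 24 + 516 = 540)
g/Z(-1*(-287)) = 540/((4*(-1*(-287))²)) = 540/((4*287²)) = 540/((4*82369)) = 540/329476 = 540*(1/329476) = 135/82369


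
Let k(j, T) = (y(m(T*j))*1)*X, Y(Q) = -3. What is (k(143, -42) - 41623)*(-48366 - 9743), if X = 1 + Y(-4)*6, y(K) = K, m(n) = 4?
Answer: 2422622319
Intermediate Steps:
X = -17 (X = 1 - 3*6 = 1 - 18 = -17)
k(j, T) = -68 (k(j, T) = (4*1)*(-17) = 4*(-17) = -68)
(k(143, -42) - 41623)*(-48366 - 9743) = (-68 - 41623)*(-48366 - 9743) = -41691*(-58109) = 2422622319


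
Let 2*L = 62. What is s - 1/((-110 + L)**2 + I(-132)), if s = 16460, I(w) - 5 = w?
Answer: 100636439/6114 ≈ 16460.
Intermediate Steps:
L = 31 (L = (1/2)*62 = 31)
I(w) = 5 + w
s - 1/((-110 + L)**2 + I(-132)) = 16460 - 1/((-110 + 31)**2 + (5 - 132)) = 16460 - 1/((-79)**2 - 127) = 16460 - 1/(6241 - 127) = 16460 - 1/6114 = 100636439/6114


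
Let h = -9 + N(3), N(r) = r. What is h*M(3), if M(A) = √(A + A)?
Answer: -6*√6 ≈ -14.697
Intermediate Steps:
M(A) = √2*√A (M(A) = √(2*A) = √2*√A)
h = -6 (h = -9 + 3 = -6)
h*M(3) = -6*√2*√3 = -6*√6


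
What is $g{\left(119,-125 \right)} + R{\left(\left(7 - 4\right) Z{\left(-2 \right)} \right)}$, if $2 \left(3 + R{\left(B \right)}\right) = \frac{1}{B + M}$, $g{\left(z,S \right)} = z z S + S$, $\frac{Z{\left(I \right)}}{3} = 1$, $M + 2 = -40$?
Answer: $- \frac{116836699}{66} \approx -1.7703 \cdot 10^{6}$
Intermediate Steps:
$M = -42$ ($M = -2 - 40 = -42$)
$Z{\left(I \right)} = 3$ ($Z{\left(I \right)} = 3 \cdot 1 = 3$)
$g{\left(z,S \right)} = S + S z^{2}$ ($g{\left(z,S \right)} = z^{2} S + S = S z^{2} + S = S + S z^{2}$)
$R{\left(B \right)} = -3 + \frac{1}{2 \left(-42 + B\right)}$ ($R{\left(B \right)} = -3 + \frac{1}{2 \left(B - 42\right)} = -3 + \frac{1}{2 \left(-42 + B\right)}$)
$g{\left(119,-125 \right)} + R{\left(\left(7 - 4\right) Z{\left(-2 \right)} \right)} = - 125 \left(1 + 119^{2}\right) + \frac{253 - 6 \left(7 - 4\right) 3}{2 \left(-42 + \left(7 - 4\right) 3\right)} = - 125 \left(1 + 14161\right) + \frac{253 - 6 \cdot 3 \cdot 3}{2 \left(-42 + 3 \cdot 3\right)} = \left(-125\right) 14162 + \frac{253 - 54}{2 \left(-42 + 9\right)} = -1770250 + \frac{253 - 54}{2 \left(-33\right)} = -1770250 + \frac{1}{2} \left(- \frac{1}{33}\right) 199 = -1770250 - \frac{199}{66} = - \frac{116836699}{66}$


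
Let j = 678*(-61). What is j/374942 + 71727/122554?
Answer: 10912438251/22975320934 ≈ 0.47496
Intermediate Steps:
j = -41358
j/374942 + 71727/122554 = -41358/374942 + 71727/122554 = -41358*1/374942 + 71727*(1/122554) = -20679/187471 + 71727/122554 = 10912438251/22975320934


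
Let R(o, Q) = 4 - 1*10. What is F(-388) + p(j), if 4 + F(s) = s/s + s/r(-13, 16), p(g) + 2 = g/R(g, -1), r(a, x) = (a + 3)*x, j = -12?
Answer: -23/40 ≈ -0.57500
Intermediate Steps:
r(a, x) = x*(3 + a) (r(a, x) = (3 + a)*x = x*(3 + a))
R(o, Q) = -6 (R(o, Q) = 4 - 10 = -6)
p(g) = -2 - g/6 (p(g) = -2 + g/(-6) = -2 + g*(-⅙) = -2 - g/6)
F(s) = -3 - s/160 (F(s) = -4 + (s/s + s/((16*(3 - 13)))) = -4 + (1 + s/((16*(-10)))) = -4 + (1 + s/(-160)) = -4 + (1 + s*(-1/160)) = -4 + (1 - s/160) = -3 - s/160)
F(-388) + p(j) = (-3 - 1/160*(-388)) + (-2 - ⅙*(-12)) = (-3 + 97/40) + (-2 + 2) = -23/40 + 0 = -23/40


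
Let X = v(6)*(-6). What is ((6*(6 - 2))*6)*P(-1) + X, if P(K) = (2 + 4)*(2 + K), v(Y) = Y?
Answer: 828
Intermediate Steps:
P(K) = 12 + 6*K (P(K) = 6*(2 + K) = 12 + 6*K)
X = -36 (X = 6*(-6) = -36)
((6*(6 - 2))*6)*P(-1) + X = ((6*(6 - 2))*6)*(12 + 6*(-1)) - 36 = ((6*4)*6)*(12 - 6) - 36 = (24*6)*6 - 36 = 144*6 - 36 = 864 - 36 = 828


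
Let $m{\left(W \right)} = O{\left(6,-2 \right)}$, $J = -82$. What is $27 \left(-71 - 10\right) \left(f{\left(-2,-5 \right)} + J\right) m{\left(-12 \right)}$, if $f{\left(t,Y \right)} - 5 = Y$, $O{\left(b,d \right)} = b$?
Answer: $1076004$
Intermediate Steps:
$f{\left(t,Y \right)} = 5 + Y$
$m{\left(W \right)} = 6$
$27 \left(-71 - 10\right) \left(f{\left(-2,-5 \right)} + J\right) m{\left(-12 \right)} = 27 \left(-71 - 10\right) \left(\left(5 - 5\right) - 82\right) 6 = 27 \left(- 81 \left(0 - 82\right)\right) 6 = 27 \left(\left(-81\right) \left(-82\right)\right) 6 = 27 \cdot 6642 \cdot 6 = 179334 \cdot 6 = 1076004$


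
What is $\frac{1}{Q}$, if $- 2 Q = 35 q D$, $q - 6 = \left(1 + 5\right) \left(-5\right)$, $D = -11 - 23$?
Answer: $- \frac{1}{14280} \approx -7.0028 \cdot 10^{-5}$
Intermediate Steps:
$D = -34$
$q = -24$ ($q = 6 + \left(1 + 5\right) \left(-5\right) = 6 + 6 \left(-5\right) = 6 - 30 = -24$)
$Q = -14280$ ($Q = - \frac{35 \left(-24\right) \left(-34\right)}{2} = - \frac{\left(-840\right) \left(-34\right)}{2} = \left(- \frac{1}{2}\right) 28560 = -14280$)
$\frac{1}{Q} = \frac{1}{-14280} = - \frac{1}{14280}$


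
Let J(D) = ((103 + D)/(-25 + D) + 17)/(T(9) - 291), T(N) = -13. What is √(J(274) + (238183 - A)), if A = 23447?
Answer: √76900756937226/18924 ≈ 463.40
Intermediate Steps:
J(D) = -17/304 - (103 + D)/(304*(-25 + D)) (J(D) = ((103 + D)/(-25 + D) + 17)/(-13 - 291) = ((103 + D)/(-25 + D) + 17)/(-304) = (17 + (103 + D)/(-25 + D))*(-1/304) = -17/304 - (103 + D)/(304*(-25 + D)))
√(J(274) + (238183 - A)) = √((-161 + 9*274)/(152*(25 - 1*274)) + (238183 - 1*23447)) = √((-161 + 2466)/(152*(25 - 274)) + (238183 - 23447)) = √((1/152)*2305/(-249) + 214736) = √((1/152)*(-1/249)*2305 + 214736) = √(-2305/37848 + 214736) = √(8127325823/37848) = √76900756937226/18924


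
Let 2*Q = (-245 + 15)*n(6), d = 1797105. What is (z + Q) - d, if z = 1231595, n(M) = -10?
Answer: -564360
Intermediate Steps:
Q = 1150 (Q = ((-245 + 15)*(-10))/2 = (-230*(-10))/2 = (½)*2300 = 1150)
(z + Q) - d = (1231595 + 1150) - 1*1797105 = 1232745 - 1797105 = -564360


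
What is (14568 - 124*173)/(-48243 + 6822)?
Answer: 6884/41421 ≈ 0.16620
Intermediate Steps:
(14568 - 124*173)/(-48243 + 6822) = (14568 - 21452)/(-41421) = -6884*(-1/41421) = 6884/41421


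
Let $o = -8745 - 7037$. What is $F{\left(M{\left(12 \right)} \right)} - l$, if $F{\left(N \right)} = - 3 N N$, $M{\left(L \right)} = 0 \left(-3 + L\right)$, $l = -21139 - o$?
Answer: $5357$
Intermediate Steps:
$o = -15782$ ($o = -8745 - 7037 = -15782$)
$l = -5357$ ($l = -21139 - -15782 = -21139 + 15782 = -5357$)
$M{\left(L \right)} = 0$
$F{\left(N \right)} = - 3 N^{2}$
$F{\left(M{\left(12 \right)} \right)} - l = - 3 \cdot 0^{2} - -5357 = \left(-3\right) 0 + 5357 = 0 + 5357 = 5357$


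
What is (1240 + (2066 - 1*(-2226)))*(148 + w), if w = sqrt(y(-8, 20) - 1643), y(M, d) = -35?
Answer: 818736 + 5532*I*sqrt(1678) ≈ 8.1874e+5 + 2.2661e+5*I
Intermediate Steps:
w = I*sqrt(1678) (w = sqrt(-35 - 1643) = sqrt(-1678) = I*sqrt(1678) ≈ 40.963*I)
(1240 + (2066 - 1*(-2226)))*(148 + w) = (1240 + (2066 - 1*(-2226)))*(148 + I*sqrt(1678)) = (1240 + (2066 + 2226))*(148 + I*sqrt(1678)) = (1240 + 4292)*(148 + I*sqrt(1678)) = 5532*(148 + I*sqrt(1678)) = 818736 + 5532*I*sqrt(1678)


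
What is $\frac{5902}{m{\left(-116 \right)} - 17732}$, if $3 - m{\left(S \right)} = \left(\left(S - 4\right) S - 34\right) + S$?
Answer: $- \frac{454}{2423} \approx -0.18737$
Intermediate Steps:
$m{\left(S \right)} = 37 - S - S \left(-4 + S\right)$ ($m{\left(S \right)} = 3 - \left(\left(\left(S - 4\right) S - 34\right) + S\right) = 3 - \left(\left(\left(-4 + S\right) S - 34\right) + S\right) = 3 - \left(\left(S \left(-4 + S\right) - 34\right) + S\right) = 3 - \left(\left(-34 + S \left(-4 + S\right)\right) + S\right) = 3 - \left(-34 + S + S \left(-4 + S\right)\right) = 37 - S - S \left(-4 + S\right)$)
$\frac{5902}{m{\left(-116 \right)} - 17732} = \frac{5902}{\left(37 - \left(-116\right)^{2} + 3 \left(-116\right)\right) - 17732} = \frac{5902}{\left(37 - 13456 - 348\right) - 17732} = \frac{5902}{-13767 - 17732} = \frac{5902}{-31499} = 5902 \left(- \frac{1}{31499}\right) = - \frac{454}{2423}$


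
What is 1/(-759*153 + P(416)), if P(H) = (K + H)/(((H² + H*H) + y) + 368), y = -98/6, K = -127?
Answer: -1039391/120701357790 ≈ -8.6113e-6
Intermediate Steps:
y = -49/3 (y = -98*⅙ = -49/3 ≈ -16.333)
P(H) = (-127 + H)/(1055/3 + 2*H²) (P(H) = (-127 + H)/(((H² + H*H) - 49/3) + 368) = (-127 + H)/(((H² + H²) - 49/3) + 368) = (-127 + H)/((2*H² - 49/3) + 368) = (-127 + H)/((-49/3 + 2*H²) + 368) = (-127 + H)/(1055/3 + 2*H²))
1/(-759*153 + P(416)) = 1/(-759*153 + 3*(-127 + 416)/(1055 + 6*416²)) = 1/(-116127 + 3*289/(1055 + 6*173056)) = 1/(-116127 + 3*289/(1055 + 1038336)) = 1/(-116127 + 3*289/1039391) = 1/(-116127 + 3*(1/1039391)*289) = 1/(-116127 + 867/1039391) = 1/(-120701357790/1039391) = -1039391/120701357790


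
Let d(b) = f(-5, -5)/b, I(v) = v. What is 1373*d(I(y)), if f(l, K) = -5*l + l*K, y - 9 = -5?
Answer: 34325/2 ≈ 17163.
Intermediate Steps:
y = 4 (y = 9 - 5 = 4)
f(l, K) = -5*l + K*l
d(b) = 50/b (d(b) = (-5*(-5 - 5))/b = (-5*(-10))/b = 50/b)
1373*d(I(y)) = 1373*(50/4) = 1373*(50*(¼)) = 1373*(25/2) = 34325/2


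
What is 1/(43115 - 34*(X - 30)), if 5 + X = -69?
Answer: 1/46651 ≈ 2.1436e-5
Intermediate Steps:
X = -74 (X = -5 - 69 = -74)
1/(43115 - 34*(X - 30)) = 1/(43115 - 34*(-74 - 30)) = 1/(43115 - 34*(-104)) = 1/(43115 + 3536) = 1/46651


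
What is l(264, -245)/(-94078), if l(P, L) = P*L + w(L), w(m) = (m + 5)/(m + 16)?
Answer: 7405740/10771931 ≈ 0.68750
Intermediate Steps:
w(m) = (5 + m)/(16 + m)
l(P, L) = L*P + (5 + L)/(16 + L) (l(P, L) = P*L + (5 + L)/(16 + L) = L*P + (5 + L)/(16 + L))
l(264, -245)/(-94078) = ((5 - 245 - 245*264*(16 - 245))/(16 - 245))/(-94078) = ((5 - 245 - 245*264*(-229))/(-229))*(-1/94078) = -(5 - 245 + 14811720)/229*(-1/94078) = -1/229*14811480*(-1/94078) = -14811480/229*(-1/94078) = 7405740/10771931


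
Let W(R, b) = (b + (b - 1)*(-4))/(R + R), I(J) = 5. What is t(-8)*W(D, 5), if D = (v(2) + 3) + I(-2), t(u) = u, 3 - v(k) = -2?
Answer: 44/13 ≈ 3.3846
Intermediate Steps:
v(k) = 5 (v(k) = 3 - 1*(-2) = 3 + 2 = 5)
D = 13 (D = (5 + 3) + 5 = 8 + 5 = 13)
W(R, b) = (4 - 3*b)/(2*R) (W(R, b) = (b + (-1 + b)*(-4))/((2*R)) = (b + (4 - 4*b))*(1/(2*R)) = (4 - 3*b)*(1/(2*R)) = (4 - 3*b)/(2*R))
t(-8)*W(D, 5) = -4*(4 - 3*5)/13 = -4*(4 - 15)/13 = -4*(-11)/13 = -8*(-11/26) = 44/13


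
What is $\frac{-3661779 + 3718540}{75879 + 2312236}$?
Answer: $\frac{56761}{2388115} \approx 0.023768$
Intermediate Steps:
$\frac{-3661779 + 3718540}{75879 + 2312236} = \frac{56761}{2388115}$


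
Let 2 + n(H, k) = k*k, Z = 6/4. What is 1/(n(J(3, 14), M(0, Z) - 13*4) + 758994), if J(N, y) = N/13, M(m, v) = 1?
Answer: 1/761593 ≈ 1.3130e-6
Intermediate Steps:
Z = 3/2 (Z = 6*(¼) = 3/2 ≈ 1.5000)
J(N, y) = N/13 (J(N, y) = N*(1/13) = N/13)
n(H, k) = -2 + k² (n(H, k) = -2 + k*k = -2 + k²)
1/(n(J(3, 14), M(0, Z) - 13*4) + 758994) = 1/((-2 + (1 - 13*4)²) + 758994) = 1/((-2 + (1 - 52)²) + 758994) = 1/((-2 + (-51)²) + 758994) = 1/((-2 + 2601) + 758994) = 1/(2599 + 758994) = 1/761593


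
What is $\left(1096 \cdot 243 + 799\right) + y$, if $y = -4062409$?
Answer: $-3795282$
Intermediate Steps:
$\left(1096 \cdot 243 + 799\right) + y = \left(1096 \cdot 243 + 799\right) - 4062409 = \left(266328 + 799\right) - 4062409 = 267127 - 4062409 = -3795282$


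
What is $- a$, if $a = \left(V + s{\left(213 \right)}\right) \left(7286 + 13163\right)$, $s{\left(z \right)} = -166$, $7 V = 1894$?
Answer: $- \frac{14968668}{7} \approx -2.1384 \cdot 10^{6}$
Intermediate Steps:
$V = \frac{1894}{7}$ ($V = \frac{1}{7} \cdot 1894 = \frac{1894}{7} \approx 270.57$)
$a = \frac{14968668}{7}$ ($a = \left(\frac{1894}{7} - 166\right) \left(7286 + 13163\right) = \frac{732}{7} \cdot 20449 = \frac{14968668}{7} \approx 2.1384 \cdot 10^{6}$)
$- a = \left(-1\right) \frac{14968668}{7} = - \frac{14968668}{7}$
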